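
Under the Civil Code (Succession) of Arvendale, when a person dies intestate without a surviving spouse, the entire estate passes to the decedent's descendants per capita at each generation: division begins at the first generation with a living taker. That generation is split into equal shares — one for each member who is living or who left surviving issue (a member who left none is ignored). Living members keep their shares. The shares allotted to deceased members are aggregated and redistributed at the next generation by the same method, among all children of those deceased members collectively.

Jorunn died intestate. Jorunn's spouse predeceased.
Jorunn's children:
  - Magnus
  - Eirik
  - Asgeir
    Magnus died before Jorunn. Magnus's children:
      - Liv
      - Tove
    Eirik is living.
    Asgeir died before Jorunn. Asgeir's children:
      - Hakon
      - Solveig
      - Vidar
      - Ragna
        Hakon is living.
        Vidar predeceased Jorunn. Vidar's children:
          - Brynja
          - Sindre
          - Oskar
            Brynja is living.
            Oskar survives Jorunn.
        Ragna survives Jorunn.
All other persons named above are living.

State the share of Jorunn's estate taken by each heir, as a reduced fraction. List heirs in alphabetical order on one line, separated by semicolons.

There is no surviving spouse, so the entire estate passes to Jorunn's descendants per capita at each generation.
At generation 1 (Magnus, Eirik, Asgeir) there are 3 shares of (1)/3 = 1/3 each.
Living: Eirik — each takes 1/3.
Deceased: Magnus and Asgeir. Their combined 2/3 is pooled and carried to generation 2.
At generation 2 (Liv, Tove, Hakon, Solveig, Vidar, Ragna) there are 6 shares of (2/3)/6 = 1/9 each.
Living: Liv, Tove, Hakon, Solveig, and Ragna — each takes 1/9.
Deceased: Vidar. That 1/9 share is carried to generation 3.
At generation 3 (Brynja, Sindre, Oskar) there are 3 shares of (1/9)/3 = 1/27 each.
Living: Brynja, Sindre, and Oskar — each takes 1/27.

Brynja 1/27; Eirik 1/3; Hakon 1/9; Liv 1/9; Oskar 1/27; Ragna 1/9; Sindre 1/27; Solveig 1/9; Tove 1/9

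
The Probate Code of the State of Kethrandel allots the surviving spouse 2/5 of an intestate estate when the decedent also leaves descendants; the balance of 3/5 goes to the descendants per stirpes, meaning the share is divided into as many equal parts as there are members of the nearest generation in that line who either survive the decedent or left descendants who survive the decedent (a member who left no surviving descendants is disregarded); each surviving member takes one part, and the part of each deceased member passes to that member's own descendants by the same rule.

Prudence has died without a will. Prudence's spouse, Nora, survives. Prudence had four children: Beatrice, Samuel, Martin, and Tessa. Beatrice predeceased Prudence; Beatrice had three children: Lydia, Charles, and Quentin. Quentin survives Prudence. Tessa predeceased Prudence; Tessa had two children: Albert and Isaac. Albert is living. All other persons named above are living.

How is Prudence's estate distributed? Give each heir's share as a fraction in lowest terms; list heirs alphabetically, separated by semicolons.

Nora, as surviving spouse, takes 2/5.
The remaining 3/5 passes to Prudence's descendants per stirpes.
The 3/5 is divided into 4 equal shares of 3/20 among Beatrice, Samuel, Martin, Tessa.
Beatrice predeceased; the 3/20 allotted to Beatrice's branch passes to Beatrice's issue by representation.
The 3/20 is divided into 3 equal shares of 1/20 among Lydia, Charles, Quentin.
Lydia is living and takes 1/20.
Charles is living and takes 1/20.
Quentin is living and takes 1/20.
Samuel is living and takes 3/20.
Martin is living and takes 3/20.
Tessa predeceased; the 3/20 allotted to Tessa's branch passes to Tessa's issue by representation.
The 3/20 is divided into 2 equal shares of 3/40 among Albert, Isaac.
Albert is living and takes 3/40.
Isaac is living and takes 3/40.

Albert 3/40; Charles 1/20; Isaac 3/40; Lydia 1/20; Martin 3/20; Nora 2/5; Quentin 1/20; Samuel 3/20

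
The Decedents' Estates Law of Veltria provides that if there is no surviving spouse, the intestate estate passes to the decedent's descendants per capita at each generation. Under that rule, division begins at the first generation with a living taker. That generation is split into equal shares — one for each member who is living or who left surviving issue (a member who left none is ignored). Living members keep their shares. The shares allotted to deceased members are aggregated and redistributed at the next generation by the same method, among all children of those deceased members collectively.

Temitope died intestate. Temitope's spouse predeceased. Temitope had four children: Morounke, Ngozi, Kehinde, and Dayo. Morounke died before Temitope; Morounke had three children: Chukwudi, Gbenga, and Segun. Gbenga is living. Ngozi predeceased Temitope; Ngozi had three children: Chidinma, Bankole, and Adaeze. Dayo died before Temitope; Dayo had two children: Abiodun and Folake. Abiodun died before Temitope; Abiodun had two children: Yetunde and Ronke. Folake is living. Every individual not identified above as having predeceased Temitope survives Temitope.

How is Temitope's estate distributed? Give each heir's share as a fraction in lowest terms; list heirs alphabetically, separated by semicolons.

There is no surviving spouse, so the entire estate passes to Temitope's descendants per capita at each generation.
At generation 1 (Morounke, Ngozi, Kehinde, Dayo) there are 4 shares of (1)/4 = 1/4 each.
Living: Kehinde — each takes 1/4.
Deceased: Morounke, Ngozi, and Dayo. Their combined 3/4 is pooled and carried to generation 2.
At generation 2 (Chukwudi, Gbenga, Segun, Chidinma, Bankole, Adaeze, Abiodun, Folake) there are 8 shares of (3/4)/8 = 3/32 each.
Living: Chukwudi, Gbenga, Segun, Chidinma, Bankole, Adaeze, and Folake — each takes 3/32.
Deceased: Abiodun. That 3/32 share is carried to generation 3.
At generation 3 (Yetunde, Ronke) there are 2 shares of (3/32)/2 = 3/64 each.
Living: Yetunde and Ronke — each takes 3/64.

Adaeze 3/32; Bankole 3/32; Chidinma 3/32; Chukwudi 3/32; Folake 3/32; Gbenga 3/32; Kehinde 1/4; Ronke 3/64; Segun 3/32; Yetunde 3/64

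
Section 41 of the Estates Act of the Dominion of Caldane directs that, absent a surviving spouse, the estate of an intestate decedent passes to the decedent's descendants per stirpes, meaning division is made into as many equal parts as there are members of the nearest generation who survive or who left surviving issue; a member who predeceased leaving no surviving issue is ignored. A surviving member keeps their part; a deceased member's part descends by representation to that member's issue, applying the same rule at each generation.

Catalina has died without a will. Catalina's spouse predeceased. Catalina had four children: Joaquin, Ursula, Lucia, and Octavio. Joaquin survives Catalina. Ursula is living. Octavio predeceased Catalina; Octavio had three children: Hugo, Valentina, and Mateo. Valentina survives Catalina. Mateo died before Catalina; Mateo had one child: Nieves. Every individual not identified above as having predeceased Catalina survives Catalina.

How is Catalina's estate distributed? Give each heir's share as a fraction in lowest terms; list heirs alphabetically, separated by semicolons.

Hugo 1/12; Joaquin 1/4; Lucia 1/4; Nieves 1/12; Ursula 1/4; Valentina 1/12

There is no surviving spouse, so the entire estate passes to Catalina's descendants per stirpes.
The estate is divided into 4 equal shares of 1/4 among Joaquin, Ursula, Lucia, Octavio.
Joaquin is living and takes 1/4.
Ursula is living and takes 1/4.
Lucia is living and takes 1/4.
Octavio predeceased; the 1/4 allotted to Octavio's branch passes to Octavio's issue by representation.
The 1/4 is divided into 3 equal shares of 1/12 among Hugo, Valentina, Mateo.
Hugo is living and takes 1/12.
Valentina is living and takes 1/12.
Mateo predeceased; the 1/12 allotted to Mateo's branch passes to Mateo's issue by representation.
Nieves is the sole taker at this level and receives the full 1/12.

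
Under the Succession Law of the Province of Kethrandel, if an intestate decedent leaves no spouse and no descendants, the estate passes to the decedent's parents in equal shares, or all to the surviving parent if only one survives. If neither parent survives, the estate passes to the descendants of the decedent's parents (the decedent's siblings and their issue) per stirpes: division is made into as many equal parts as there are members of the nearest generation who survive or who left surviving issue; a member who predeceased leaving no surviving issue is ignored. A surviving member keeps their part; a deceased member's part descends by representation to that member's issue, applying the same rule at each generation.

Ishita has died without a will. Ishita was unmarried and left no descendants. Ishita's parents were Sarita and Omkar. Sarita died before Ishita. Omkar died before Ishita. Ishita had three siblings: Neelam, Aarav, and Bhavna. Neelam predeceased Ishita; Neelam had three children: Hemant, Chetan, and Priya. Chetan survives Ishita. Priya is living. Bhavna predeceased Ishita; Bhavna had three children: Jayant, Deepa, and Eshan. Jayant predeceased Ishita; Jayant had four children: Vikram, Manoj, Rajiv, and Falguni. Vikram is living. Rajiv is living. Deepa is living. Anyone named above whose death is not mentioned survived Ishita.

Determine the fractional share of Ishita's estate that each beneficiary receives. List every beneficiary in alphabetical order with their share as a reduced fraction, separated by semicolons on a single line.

Neither parent survives and there are no descendants, so the estate passes to Ishita's siblings and their issue per stirpes.
The estate is divided into 3 equal shares of 1/3 among Neelam, Aarav, Bhavna.
Neelam predeceased; the 1/3 allotted to Neelam's branch passes to Neelam's issue by representation.
The 1/3 is divided into 3 equal shares of 1/9 among Hemant, Chetan, Priya.
Hemant is living and takes 1/9.
Chetan is living and takes 1/9.
Priya is living and takes 1/9.
Aarav is living and takes 1/3.
Bhavna predeceased; the 1/3 allotted to Bhavna's branch passes to Bhavna's issue by representation.
The 1/3 is divided into 3 equal shares of 1/9 among Jayant, Deepa, Eshan.
Jayant predeceased; the 1/9 allotted to Jayant's branch passes to Jayant's issue by representation.
The 1/9 is divided into 4 equal shares of 1/36 among Vikram, Manoj, Rajiv, Falguni.
Vikram is living and takes 1/36.
Manoj is living and takes 1/36.
Rajiv is living and takes 1/36.
Falguni is living and takes 1/36.
Deepa is living and takes 1/9.
Eshan is living and takes 1/9.

Aarav 1/3; Chetan 1/9; Deepa 1/9; Eshan 1/9; Falguni 1/36; Hemant 1/9; Manoj 1/36; Priya 1/9; Rajiv 1/36; Vikram 1/36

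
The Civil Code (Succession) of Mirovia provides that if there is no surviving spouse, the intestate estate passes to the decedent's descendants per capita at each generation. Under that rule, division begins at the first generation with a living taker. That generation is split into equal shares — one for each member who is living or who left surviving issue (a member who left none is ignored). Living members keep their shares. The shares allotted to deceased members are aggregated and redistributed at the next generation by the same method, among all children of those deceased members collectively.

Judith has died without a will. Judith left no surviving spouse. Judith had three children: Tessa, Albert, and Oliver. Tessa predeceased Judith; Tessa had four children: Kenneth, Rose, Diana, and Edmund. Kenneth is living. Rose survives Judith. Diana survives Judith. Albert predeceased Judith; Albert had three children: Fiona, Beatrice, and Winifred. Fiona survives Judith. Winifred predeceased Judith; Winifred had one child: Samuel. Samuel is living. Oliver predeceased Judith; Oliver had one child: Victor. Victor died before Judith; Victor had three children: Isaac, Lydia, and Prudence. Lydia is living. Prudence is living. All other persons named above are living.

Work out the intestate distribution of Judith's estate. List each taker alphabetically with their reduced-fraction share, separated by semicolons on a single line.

There is no surviving spouse, so the entire estate passes to Judith's descendants per capita at each generation.
No one at generation 1 (Tessa, Albert, Oliver) is living; moving to the next generation.
At generation 2 (Kenneth, Rose, Diana, Edmund, Fiona, Beatrice, Winifred, Victor) there are 8 shares of (1)/8 = 1/8 each.
Living: Kenneth, Rose, Diana, Edmund, Fiona, and Beatrice — each takes 1/8.
Deceased: Winifred and Victor. Their combined 1/4 is pooled and carried to generation 3.
At generation 3 (Samuel, Isaac, Lydia, Prudence) there are 4 shares of (1/4)/4 = 1/16 each.
Living: Samuel, Isaac, Lydia, and Prudence — each takes 1/16.

Beatrice 1/8; Diana 1/8; Edmund 1/8; Fiona 1/8; Isaac 1/16; Kenneth 1/8; Lydia 1/16; Prudence 1/16; Rose 1/8; Samuel 1/16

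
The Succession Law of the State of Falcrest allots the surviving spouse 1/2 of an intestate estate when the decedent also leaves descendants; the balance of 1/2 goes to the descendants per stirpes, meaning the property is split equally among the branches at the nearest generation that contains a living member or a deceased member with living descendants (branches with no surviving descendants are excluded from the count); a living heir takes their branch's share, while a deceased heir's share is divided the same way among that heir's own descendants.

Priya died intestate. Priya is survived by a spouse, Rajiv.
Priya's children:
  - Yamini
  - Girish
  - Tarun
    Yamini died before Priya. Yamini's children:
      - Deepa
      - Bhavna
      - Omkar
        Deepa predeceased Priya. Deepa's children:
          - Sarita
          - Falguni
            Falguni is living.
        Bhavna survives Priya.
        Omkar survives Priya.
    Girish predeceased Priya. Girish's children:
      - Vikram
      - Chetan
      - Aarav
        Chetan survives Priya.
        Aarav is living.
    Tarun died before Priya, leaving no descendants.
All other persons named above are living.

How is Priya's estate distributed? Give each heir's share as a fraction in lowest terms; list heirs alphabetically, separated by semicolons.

Rajiv, as surviving spouse, takes 1/2.
The remaining 1/2 passes to Priya's descendants per stirpes.
Tarun left no surviving issue, so that branch lapses and is disregarded.
The 1/2 is divided into 2 equal shares of 1/4 among Yamini, Girish.
Yamini predeceased; the 1/4 allotted to Yamini's branch passes to Yamini's issue by representation.
The 1/4 is divided into 3 equal shares of 1/12 among Deepa, Bhavna, Omkar.
Deepa predeceased; the 1/12 allotted to Deepa's branch passes to Deepa's issue by representation.
The 1/12 is divided into 2 equal shares of 1/24 among Sarita, Falguni.
Sarita is living and takes 1/24.
Falguni is living and takes 1/24.
Bhavna is living and takes 1/12.
Omkar is living and takes 1/12.
Girish predeceased; the 1/4 allotted to Girish's branch passes to Girish's issue by representation.
The 1/4 is divided into 3 equal shares of 1/12 among Vikram, Chetan, Aarav.
Vikram is living and takes 1/12.
Chetan is living and takes 1/12.
Aarav is living and takes 1/12.

Aarav 1/12; Bhavna 1/12; Chetan 1/12; Falguni 1/24; Omkar 1/12; Rajiv 1/2; Sarita 1/24; Vikram 1/12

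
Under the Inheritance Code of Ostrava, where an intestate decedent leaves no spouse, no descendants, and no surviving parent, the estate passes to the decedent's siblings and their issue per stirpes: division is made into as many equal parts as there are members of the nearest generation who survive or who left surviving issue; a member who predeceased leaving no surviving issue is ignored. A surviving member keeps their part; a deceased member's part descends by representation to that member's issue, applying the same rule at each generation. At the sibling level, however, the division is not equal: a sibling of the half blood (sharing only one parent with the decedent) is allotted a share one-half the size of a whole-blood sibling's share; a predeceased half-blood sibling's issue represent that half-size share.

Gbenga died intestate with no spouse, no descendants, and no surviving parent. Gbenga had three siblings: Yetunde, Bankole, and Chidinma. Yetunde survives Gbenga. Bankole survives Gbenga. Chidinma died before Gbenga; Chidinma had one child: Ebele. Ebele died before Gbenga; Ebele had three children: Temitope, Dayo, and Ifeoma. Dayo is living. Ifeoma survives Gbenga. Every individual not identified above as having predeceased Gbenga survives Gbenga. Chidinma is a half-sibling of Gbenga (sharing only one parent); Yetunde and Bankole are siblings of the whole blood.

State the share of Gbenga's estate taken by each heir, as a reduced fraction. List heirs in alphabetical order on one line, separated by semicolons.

Bankole 2/5; Dayo 1/15; Ifeoma 1/15; Temitope 1/15; Yetunde 2/5

No spouse, descendants, or parent survives, so the estate passes to Gbenga's siblings per stirpes.
Half-blood siblings count for one-half the weight of whole-blood siblings at the initial division.
Dividing 1 in proportion to weights (total weight 5/2): Yetunde (weight 1) → 2/5; Bankole (weight 1) → 2/5; Chidinma (weight 1/2) → 1/5.
Yetunde is living and takes 2/5.
Bankole is living and takes 2/5.
Chidinma predeceased; the 1/5 allotted to Chidinma's branch passes to Chidinma's issue by representation.
Ebele's line is the sole branch at this level, so the full 1/5 passes to Ebele's issue by representation.
The 1/5 is divided into 3 equal shares of 1/15 among Temitope, Dayo, Ifeoma.
Temitope is living and takes 1/15.
Dayo is living and takes 1/15.
Ifeoma is living and takes 1/15.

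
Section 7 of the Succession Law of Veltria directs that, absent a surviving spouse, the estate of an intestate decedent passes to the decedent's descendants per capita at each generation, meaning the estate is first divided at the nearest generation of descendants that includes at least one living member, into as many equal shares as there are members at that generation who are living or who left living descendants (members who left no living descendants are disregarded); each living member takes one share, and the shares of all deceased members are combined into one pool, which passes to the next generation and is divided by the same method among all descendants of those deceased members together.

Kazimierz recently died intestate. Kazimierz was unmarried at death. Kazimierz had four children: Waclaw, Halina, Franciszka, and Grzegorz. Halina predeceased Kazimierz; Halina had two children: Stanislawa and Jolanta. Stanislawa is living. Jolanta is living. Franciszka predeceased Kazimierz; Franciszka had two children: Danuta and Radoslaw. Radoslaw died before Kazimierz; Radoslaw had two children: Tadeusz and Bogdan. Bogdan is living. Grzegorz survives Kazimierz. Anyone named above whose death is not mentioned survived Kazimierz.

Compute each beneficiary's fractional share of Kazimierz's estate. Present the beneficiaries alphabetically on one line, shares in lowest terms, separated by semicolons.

Bogdan 1/16; Danuta 1/8; Grzegorz 1/4; Jolanta 1/8; Stanislawa 1/8; Tadeusz 1/16; Waclaw 1/4

There is no surviving spouse, so the entire estate passes to Kazimierz's descendants per capita at each generation.
At generation 1 (Waclaw, Halina, Franciszka, Grzegorz) there are 4 shares of (1)/4 = 1/4 each.
Living: Waclaw and Grzegorz — each takes 1/4.
Deceased: Halina and Franciszka. Their combined 1/2 is pooled and carried to generation 2.
At generation 2 (Stanislawa, Jolanta, Danuta, Radoslaw) there are 4 shares of (1/2)/4 = 1/8 each.
Living: Stanislawa, Jolanta, and Danuta — each takes 1/8.
Deceased: Radoslaw. That 1/8 share is carried to generation 3.
At generation 3 (Tadeusz, Bogdan) there are 2 shares of (1/8)/2 = 1/16 each.
Living: Tadeusz and Bogdan — each takes 1/16.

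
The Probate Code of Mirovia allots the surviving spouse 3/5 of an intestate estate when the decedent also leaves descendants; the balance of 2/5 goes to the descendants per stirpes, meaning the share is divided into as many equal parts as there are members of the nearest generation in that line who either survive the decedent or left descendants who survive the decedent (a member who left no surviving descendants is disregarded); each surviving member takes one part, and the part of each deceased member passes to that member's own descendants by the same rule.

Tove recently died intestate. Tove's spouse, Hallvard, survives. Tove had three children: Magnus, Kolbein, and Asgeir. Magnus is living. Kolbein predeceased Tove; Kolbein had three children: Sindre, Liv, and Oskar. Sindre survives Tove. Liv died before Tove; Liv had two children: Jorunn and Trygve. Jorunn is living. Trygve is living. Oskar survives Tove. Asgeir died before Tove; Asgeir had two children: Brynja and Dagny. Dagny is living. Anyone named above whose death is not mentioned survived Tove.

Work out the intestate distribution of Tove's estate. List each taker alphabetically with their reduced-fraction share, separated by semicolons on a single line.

Brynja 1/15; Dagny 1/15; Hallvard 3/5; Jorunn 1/45; Magnus 2/15; Oskar 2/45; Sindre 2/45; Trygve 1/45

Hallvard, as surviving spouse, takes 3/5.
The remaining 2/5 passes to Tove's descendants per stirpes.
The 2/5 is divided into 3 equal shares of 2/15 among Magnus, Kolbein, Asgeir.
Magnus is living and takes 2/15.
Kolbein predeceased; the 2/15 allotted to Kolbein's branch passes to Kolbein's issue by representation.
The 2/15 is divided into 3 equal shares of 2/45 among Sindre, Liv, Oskar.
Sindre is living and takes 2/45.
Liv predeceased; the 2/45 allotted to Liv's branch passes to Liv's issue by representation.
The 2/45 is divided into 2 equal shares of 1/45 among Jorunn, Trygve.
Jorunn is living and takes 1/45.
Trygve is living and takes 1/45.
Oskar is living and takes 2/45.
Asgeir predeceased; the 2/15 allotted to Asgeir's branch passes to Asgeir's issue by representation.
The 2/15 is divided into 2 equal shares of 1/15 among Brynja, Dagny.
Brynja is living and takes 1/15.
Dagny is living and takes 1/15.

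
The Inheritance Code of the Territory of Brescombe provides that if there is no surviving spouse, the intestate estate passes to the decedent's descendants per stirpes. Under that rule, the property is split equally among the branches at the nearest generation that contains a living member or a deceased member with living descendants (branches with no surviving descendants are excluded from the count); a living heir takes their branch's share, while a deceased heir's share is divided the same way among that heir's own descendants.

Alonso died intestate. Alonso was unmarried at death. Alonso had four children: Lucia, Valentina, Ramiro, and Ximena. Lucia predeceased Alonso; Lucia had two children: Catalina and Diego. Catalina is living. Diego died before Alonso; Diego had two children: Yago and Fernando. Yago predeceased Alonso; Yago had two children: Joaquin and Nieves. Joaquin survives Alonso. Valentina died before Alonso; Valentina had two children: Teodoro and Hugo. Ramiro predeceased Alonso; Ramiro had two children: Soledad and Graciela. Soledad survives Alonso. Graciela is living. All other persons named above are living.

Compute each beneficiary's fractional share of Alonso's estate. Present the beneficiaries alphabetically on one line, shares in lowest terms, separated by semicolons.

Catalina 1/8; Fernando 1/16; Graciela 1/8; Hugo 1/8; Joaquin 1/32; Nieves 1/32; Soledad 1/8; Teodoro 1/8; Ximena 1/4

There is no surviving spouse, so the entire estate passes to Alonso's descendants per stirpes.
The estate is divided into 4 equal shares of 1/4 among Lucia, Valentina, Ramiro, Ximena.
Lucia predeceased; the 1/4 allotted to Lucia's branch passes to Lucia's issue by representation.
The 1/4 is divided into 2 equal shares of 1/8 among Catalina, Diego.
Catalina is living and takes 1/8.
Diego predeceased; the 1/8 allotted to Diego's branch passes to Diego's issue by representation.
The 1/8 is divided into 2 equal shares of 1/16 among Yago, Fernando.
Yago predeceased; the 1/16 allotted to Yago's branch passes to Yago's issue by representation.
The 1/16 is divided into 2 equal shares of 1/32 among Joaquin, Nieves.
Joaquin is living and takes 1/32.
Nieves is living and takes 1/32.
Fernando is living and takes 1/16.
Valentina predeceased; the 1/4 allotted to Valentina's branch passes to Valentina's issue by representation.
The 1/4 is divided into 2 equal shares of 1/8 among Teodoro, Hugo.
Teodoro is living and takes 1/8.
Hugo is living and takes 1/8.
Ramiro predeceased; the 1/4 allotted to Ramiro's branch passes to Ramiro's issue by representation.
The 1/4 is divided into 2 equal shares of 1/8 among Soledad, Graciela.
Soledad is living and takes 1/8.
Graciela is living and takes 1/8.
Ximena is living and takes 1/4.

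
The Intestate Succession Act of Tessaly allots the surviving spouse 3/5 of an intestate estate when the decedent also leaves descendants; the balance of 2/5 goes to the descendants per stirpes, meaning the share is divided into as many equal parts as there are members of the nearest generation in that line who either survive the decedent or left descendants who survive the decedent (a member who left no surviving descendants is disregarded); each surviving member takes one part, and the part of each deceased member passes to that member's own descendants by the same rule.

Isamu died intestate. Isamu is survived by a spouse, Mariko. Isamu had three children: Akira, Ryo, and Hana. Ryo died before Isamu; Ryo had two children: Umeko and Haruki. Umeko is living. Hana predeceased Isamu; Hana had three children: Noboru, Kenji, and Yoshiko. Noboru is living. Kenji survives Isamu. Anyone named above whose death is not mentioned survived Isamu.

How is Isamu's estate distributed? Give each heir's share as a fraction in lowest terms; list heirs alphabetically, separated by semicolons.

Mariko, as surviving spouse, takes 3/5.
The remaining 2/5 passes to Isamu's descendants per stirpes.
The 2/5 is divided into 3 equal shares of 2/15 among Akira, Ryo, Hana.
Akira is living and takes 2/15.
Ryo predeceased; the 2/15 allotted to Ryo's branch passes to Ryo's issue by representation.
The 2/15 is divided into 2 equal shares of 1/15 among Umeko, Haruki.
Umeko is living and takes 1/15.
Haruki is living and takes 1/15.
Hana predeceased; the 2/15 allotted to Hana's branch passes to Hana's issue by representation.
The 2/15 is divided into 3 equal shares of 2/45 among Noboru, Kenji, Yoshiko.
Noboru is living and takes 2/45.
Kenji is living and takes 2/45.
Yoshiko is living and takes 2/45.

Akira 2/15; Haruki 1/15; Kenji 2/45; Mariko 3/5; Noboru 2/45; Umeko 1/15; Yoshiko 2/45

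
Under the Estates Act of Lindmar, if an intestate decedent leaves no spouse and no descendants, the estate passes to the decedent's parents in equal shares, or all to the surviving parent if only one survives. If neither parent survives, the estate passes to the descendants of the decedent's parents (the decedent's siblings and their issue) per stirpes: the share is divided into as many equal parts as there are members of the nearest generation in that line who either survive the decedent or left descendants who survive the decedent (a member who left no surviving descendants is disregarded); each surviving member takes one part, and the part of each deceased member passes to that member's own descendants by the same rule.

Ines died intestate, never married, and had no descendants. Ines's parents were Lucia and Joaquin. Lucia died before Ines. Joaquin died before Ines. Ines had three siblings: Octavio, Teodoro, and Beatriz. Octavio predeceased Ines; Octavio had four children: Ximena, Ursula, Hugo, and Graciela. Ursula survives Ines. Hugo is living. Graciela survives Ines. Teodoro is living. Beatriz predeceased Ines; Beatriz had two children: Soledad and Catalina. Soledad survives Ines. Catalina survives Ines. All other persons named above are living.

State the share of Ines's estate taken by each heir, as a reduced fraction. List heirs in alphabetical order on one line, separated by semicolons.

Neither parent survives and there are no descendants, so the estate passes to Ines's siblings and their issue per stirpes.
The estate is divided into 3 equal shares of 1/3 among Octavio, Teodoro, Beatriz.
Octavio predeceased; the 1/3 allotted to Octavio's branch passes to Octavio's issue by representation.
The 1/3 is divided into 4 equal shares of 1/12 among Ximena, Ursula, Hugo, Graciela.
Ximena is living and takes 1/12.
Ursula is living and takes 1/12.
Hugo is living and takes 1/12.
Graciela is living and takes 1/12.
Teodoro is living and takes 1/3.
Beatriz predeceased; the 1/3 allotted to Beatriz's branch passes to Beatriz's issue by representation.
The 1/3 is divided into 2 equal shares of 1/6 among Soledad, Catalina.
Soledad is living and takes 1/6.
Catalina is living and takes 1/6.

Catalina 1/6; Graciela 1/12; Hugo 1/12; Soledad 1/6; Teodoro 1/3; Ursula 1/12; Ximena 1/12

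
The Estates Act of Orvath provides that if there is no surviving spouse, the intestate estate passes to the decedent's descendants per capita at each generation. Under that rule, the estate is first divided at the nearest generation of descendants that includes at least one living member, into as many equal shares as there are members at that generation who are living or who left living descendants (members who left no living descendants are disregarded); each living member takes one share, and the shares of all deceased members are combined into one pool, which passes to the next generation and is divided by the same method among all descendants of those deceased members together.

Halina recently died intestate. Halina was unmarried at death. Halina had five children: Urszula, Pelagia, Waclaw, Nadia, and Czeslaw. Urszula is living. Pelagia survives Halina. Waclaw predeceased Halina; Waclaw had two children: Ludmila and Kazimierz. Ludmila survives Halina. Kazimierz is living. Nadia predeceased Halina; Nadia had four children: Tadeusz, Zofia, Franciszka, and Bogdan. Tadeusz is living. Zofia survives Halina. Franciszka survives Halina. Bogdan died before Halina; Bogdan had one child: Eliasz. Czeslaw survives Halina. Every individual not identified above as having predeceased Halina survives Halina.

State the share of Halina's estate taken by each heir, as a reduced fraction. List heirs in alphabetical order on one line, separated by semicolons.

There is no surviving spouse, so the entire estate passes to Halina's descendants per capita at each generation.
At generation 1 (Urszula, Pelagia, Waclaw, Nadia, Czeslaw) there are 5 shares of (1)/5 = 1/5 each.
Living: Urszula, Pelagia, and Czeslaw — each takes 1/5.
Deceased: Waclaw and Nadia. Their combined 2/5 is pooled and carried to generation 2.
At generation 2 (Ludmila, Kazimierz, Tadeusz, Zofia, Franciszka, Bogdan) there are 6 shares of (2/5)/6 = 1/15 each.
Living: Ludmila, Kazimierz, Tadeusz, Zofia, and Franciszka — each takes 1/15.
Deceased: Bogdan. That 1/15 share is carried to generation 3.
At generation 3 (Eliasz) there are 1 shares of (1/15)/1 = 1/15 each.
Living: Eliasz — each takes 1/15.

Czeslaw 1/5; Eliasz 1/15; Franciszka 1/15; Kazimierz 1/15; Ludmila 1/15; Pelagia 1/5; Tadeusz 1/15; Urszula 1/5; Zofia 1/15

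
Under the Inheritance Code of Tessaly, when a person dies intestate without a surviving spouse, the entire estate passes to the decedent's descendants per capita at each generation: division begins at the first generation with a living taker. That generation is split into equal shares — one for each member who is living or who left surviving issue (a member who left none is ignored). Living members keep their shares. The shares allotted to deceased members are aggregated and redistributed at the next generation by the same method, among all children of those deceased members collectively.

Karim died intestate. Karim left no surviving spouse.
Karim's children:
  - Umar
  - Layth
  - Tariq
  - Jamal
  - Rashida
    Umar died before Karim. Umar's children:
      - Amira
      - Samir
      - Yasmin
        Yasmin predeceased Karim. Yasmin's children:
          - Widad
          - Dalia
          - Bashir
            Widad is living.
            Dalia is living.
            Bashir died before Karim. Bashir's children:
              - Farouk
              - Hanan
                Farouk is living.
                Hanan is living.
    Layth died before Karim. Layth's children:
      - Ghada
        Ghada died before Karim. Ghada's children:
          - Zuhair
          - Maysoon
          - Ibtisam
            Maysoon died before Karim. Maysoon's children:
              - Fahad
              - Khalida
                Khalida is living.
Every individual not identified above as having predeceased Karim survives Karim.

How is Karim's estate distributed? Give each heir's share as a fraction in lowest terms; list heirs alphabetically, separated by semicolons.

There is no surviving spouse, so the entire estate passes to Karim's descendants per capita at each generation.
At generation 1 (Umar, Layth, Tariq, Jamal, Rashida) there are 5 shares of (1)/5 = 1/5 each.
Living: Tariq, Jamal, and Rashida — each takes 1/5.
Deceased: Umar and Layth. Their combined 2/5 is pooled and carried to generation 2.
At generation 2 (Amira, Samir, Yasmin, Ghada) there are 4 shares of (2/5)/4 = 1/10 each.
Living: Amira and Samir — each takes 1/10.
Deceased: Yasmin and Ghada. Their combined 1/5 is pooled and carried to generation 3.
At generation 3 (Widad, Dalia, Bashir, Zuhair, Maysoon, Ibtisam) there are 6 shares of (1/5)/6 = 1/30 each.
Living: Widad, Dalia, Zuhair, and Ibtisam — each takes 1/30.
Deceased: Bashir and Maysoon. Their combined 1/15 is pooled and carried to generation 4.
At generation 4 (Farouk, Hanan, Fahad, Khalida) there are 4 shares of (1/15)/4 = 1/60 each.
Living: Farouk, Hanan, Fahad, and Khalida — each takes 1/60.

Amira 1/10; Dalia 1/30; Fahad 1/60; Farouk 1/60; Hanan 1/60; Ibtisam 1/30; Jamal 1/5; Khalida 1/60; Rashida 1/5; Samir 1/10; Tariq 1/5; Widad 1/30; Zuhair 1/30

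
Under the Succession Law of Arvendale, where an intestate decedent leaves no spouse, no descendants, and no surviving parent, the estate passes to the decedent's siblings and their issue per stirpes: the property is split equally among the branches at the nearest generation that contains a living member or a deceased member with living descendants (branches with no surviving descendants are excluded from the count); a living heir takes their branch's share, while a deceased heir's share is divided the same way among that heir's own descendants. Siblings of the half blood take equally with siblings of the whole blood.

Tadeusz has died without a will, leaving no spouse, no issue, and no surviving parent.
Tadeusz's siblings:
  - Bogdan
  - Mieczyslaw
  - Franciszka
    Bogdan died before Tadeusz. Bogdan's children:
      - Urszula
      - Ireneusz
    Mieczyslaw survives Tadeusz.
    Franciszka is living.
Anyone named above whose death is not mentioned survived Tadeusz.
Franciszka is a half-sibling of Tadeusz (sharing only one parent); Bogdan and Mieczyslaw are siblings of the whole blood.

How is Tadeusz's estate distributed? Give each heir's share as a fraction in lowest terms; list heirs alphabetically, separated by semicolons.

No spouse, descendants, or parent survives, so the estate passes to Tadeusz's siblings per stirpes.
Half-blood and whole-blood siblings take equally under the stated rule.
The estate is divided into 3 equal shares of 1/3 among Bogdan, Mieczyslaw, Franciszka.
Bogdan predeceased; the 1/3 allotted to Bogdan's branch passes to Bogdan's issue by representation.
The 1/3 is divided into 2 equal shares of 1/6 among Urszula, Ireneusz.
Urszula is living and takes 1/6.
Ireneusz is living and takes 1/6.
Mieczyslaw is living and takes 1/3.
Franciszka is living and takes 1/3.

Franciszka 1/3; Ireneusz 1/6; Mieczyslaw 1/3; Urszula 1/6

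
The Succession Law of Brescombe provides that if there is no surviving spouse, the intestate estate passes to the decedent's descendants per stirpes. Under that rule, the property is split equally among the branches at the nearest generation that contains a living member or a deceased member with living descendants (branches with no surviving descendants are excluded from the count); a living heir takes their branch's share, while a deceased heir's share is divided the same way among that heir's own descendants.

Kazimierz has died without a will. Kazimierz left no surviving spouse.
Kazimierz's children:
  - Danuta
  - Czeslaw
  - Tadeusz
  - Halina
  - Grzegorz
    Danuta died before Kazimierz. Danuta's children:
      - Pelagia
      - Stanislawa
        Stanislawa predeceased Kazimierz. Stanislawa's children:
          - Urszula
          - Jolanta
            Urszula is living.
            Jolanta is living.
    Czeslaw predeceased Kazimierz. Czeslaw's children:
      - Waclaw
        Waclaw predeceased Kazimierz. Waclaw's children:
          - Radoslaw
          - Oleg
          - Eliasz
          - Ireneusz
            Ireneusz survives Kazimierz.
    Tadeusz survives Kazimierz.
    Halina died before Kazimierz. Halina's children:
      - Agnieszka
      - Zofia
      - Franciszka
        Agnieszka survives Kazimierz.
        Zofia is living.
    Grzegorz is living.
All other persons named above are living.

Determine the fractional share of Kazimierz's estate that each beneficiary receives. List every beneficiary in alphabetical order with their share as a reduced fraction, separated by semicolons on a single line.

There is no surviving spouse, so the entire estate passes to Kazimierz's descendants per stirpes.
The estate is divided into 5 equal shares of 1/5 among Danuta, Czeslaw, Tadeusz, Halina, Grzegorz.
Danuta predeceased; the 1/5 allotted to Danuta's branch passes to Danuta's issue by representation.
The 1/5 is divided into 2 equal shares of 1/10 among Pelagia, Stanislawa.
Pelagia is living and takes 1/10.
Stanislawa predeceased; the 1/10 allotted to Stanislawa's branch passes to Stanislawa's issue by representation.
The 1/10 is divided into 2 equal shares of 1/20 among Urszula, Jolanta.
Urszula is living and takes 1/20.
Jolanta is living and takes 1/20.
Czeslaw predeceased; the 1/5 allotted to Czeslaw's branch passes to Czeslaw's issue by representation.
Waclaw's line is the sole branch at this level, so the full 1/5 passes to Waclaw's issue by representation.
The 1/5 is divided into 4 equal shares of 1/20 among Radoslaw, Oleg, Eliasz, Ireneusz.
Radoslaw is living and takes 1/20.
Oleg is living and takes 1/20.
Eliasz is living and takes 1/20.
Ireneusz is living and takes 1/20.
Tadeusz is living and takes 1/5.
Halina predeceased; the 1/5 allotted to Halina's branch passes to Halina's issue by representation.
The 1/5 is divided into 3 equal shares of 1/15 among Agnieszka, Zofia, Franciszka.
Agnieszka is living and takes 1/15.
Zofia is living and takes 1/15.
Franciszka is living and takes 1/15.
Grzegorz is living and takes 1/5.

Agnieszka 1/15; Eliasz 1/20; Franciszka 1/15; Grzegorz 1/5; Ireneusz 1/20; Jolanta 1/20; Oleg 1/20; Pelagia 1/10; Radoslaw 1/20; Tadeusz 1/5; Urszula 1/20; Zofia 1/15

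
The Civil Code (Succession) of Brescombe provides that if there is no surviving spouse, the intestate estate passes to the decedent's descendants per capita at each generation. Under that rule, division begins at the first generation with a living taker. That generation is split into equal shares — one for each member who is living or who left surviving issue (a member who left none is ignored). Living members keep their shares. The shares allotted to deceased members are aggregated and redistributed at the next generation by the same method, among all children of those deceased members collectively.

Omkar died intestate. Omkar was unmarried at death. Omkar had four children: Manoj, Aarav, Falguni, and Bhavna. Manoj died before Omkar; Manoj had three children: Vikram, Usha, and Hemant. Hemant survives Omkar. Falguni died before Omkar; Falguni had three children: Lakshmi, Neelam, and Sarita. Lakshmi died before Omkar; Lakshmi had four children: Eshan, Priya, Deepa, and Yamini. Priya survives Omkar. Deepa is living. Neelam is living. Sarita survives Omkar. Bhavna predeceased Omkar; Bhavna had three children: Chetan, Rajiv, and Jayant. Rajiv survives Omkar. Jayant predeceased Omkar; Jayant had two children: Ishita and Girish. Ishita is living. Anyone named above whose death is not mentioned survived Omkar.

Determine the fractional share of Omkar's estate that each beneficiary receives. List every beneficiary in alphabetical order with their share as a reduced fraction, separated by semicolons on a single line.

There is no surviving spouse, so the entire estate passes to Omkar's descendants per capita at each generation.
At generation 1 (Manoj, Aarav, Falguni, Bhavna) there are 4 shares of (1)/4 = 1/4 each.
Living: Aarav — each takes 1/4.
Deceased: Manoj, Falguni, and Bhavna. Their combined 3/4 is pooled and carried to generation 2.
At generation 2 (Vikram, Usha, Hemant, Lakshmi, Neelam, Sarita, Chetan, Rajiv, Jayant) there are 9 shares of (3/4)/9 = 1/12 each.
Living: Vikram, Usha, Hemant, Neelam, Sarita, Chetan, and Rajiv — each takes 1/12.
Deceased: Lakshmi and Jayant. Their combined 1/6 is pooled and carried to generation 3.
At generation 3 (Eshan, Priya, Deepa, Yamini, Ishita, Girish) there are 6 shares of (1/6)/6 = 1/36 each.
Living: Eshan, Priya, Deepa, Yamini, Ishita, and Girish — each takes 1/36.

Aarav 1/4; Chetan 1/12; Deepa 1/36; Eshan 1/36; Girish 1/36; Hemant 1/12; Ishita 1/36; Neelam 1/12; Priya 1/36; Rajiv 1/12; Sarita 1/12; Usha 1/12; Vikram 1/12; Yamini 1/36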